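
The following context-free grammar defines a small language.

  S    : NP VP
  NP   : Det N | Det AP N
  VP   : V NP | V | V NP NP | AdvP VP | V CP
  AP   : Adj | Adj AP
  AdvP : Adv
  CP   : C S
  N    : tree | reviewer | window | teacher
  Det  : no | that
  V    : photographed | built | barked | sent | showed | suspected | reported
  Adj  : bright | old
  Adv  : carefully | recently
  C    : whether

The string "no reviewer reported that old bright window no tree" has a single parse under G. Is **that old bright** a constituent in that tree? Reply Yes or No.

[S [NP [Det no] [N reviewer]] [VP [V reported] [NP [Det that] [AP [Adj old] [AP [Adj bright]]] [N window]] [NP [Det no] [N tree]]]]
The smallest constituent containing 'that old bright' is the NP spanning 'that old bright window'; no single node in the tree dominates exactly the given words.

No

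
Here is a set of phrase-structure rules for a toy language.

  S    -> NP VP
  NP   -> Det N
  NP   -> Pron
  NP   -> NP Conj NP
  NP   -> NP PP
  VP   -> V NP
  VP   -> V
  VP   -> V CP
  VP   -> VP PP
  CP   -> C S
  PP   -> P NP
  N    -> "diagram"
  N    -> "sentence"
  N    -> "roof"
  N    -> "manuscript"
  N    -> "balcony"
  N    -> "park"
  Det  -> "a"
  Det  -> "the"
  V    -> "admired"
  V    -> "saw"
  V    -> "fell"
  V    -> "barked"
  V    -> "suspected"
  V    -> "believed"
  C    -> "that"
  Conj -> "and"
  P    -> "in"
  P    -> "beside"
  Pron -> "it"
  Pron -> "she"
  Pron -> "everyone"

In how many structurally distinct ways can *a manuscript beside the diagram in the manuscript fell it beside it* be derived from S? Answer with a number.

4

Two of the 4 distinct bracketings:
[S [NP [NP [Det a] [N manuscript]] [PP [P beside] [NP [NP [Det the] [N diagram]] [PP [P in] [NP [Det the] [N manuscript]]]]]] [VP [V fell] [NP [NP [Pron it]] [PP [P beside] [NP [Pron it]]]]]]
[S [NP [NP [Det a] [N manuscript]] [PP [P beside] [NP [NP [Det the] [N diagram]] [PP [P in] [NP [Det the] [N manuscript]]]]]] [VP [VP [V fell] [NP [Pron it]]] [PP [P beside] [NP [Pron it]]]]]
The difference turns on whether VP → VP PP is used at the relevant span, versus an alternative expansion of VP.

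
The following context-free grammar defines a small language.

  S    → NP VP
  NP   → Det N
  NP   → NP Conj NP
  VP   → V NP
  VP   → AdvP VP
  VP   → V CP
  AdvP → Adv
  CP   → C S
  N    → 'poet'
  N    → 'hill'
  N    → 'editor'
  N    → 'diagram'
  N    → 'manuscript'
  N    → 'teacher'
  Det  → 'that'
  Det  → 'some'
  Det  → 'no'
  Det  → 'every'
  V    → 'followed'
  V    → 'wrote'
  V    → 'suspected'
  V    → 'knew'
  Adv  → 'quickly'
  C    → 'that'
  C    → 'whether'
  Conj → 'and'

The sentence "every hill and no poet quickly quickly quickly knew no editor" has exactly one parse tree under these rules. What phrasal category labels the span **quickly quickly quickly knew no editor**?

VP

[S [NP [NP [Det every] [N hill]] [Conj and] [NP [Det no] [N poet]]] [VP [AdvP [Adv quickly]] [VP [AdvP [Adv quickly]] [VP [AdvP [Adv quickly]] [VP [V knew] [NP [Det no] [N editor]]]]]]]
The span 'quickly quickly quickly knew no editor' is the VP node built by VP → AdvP VP.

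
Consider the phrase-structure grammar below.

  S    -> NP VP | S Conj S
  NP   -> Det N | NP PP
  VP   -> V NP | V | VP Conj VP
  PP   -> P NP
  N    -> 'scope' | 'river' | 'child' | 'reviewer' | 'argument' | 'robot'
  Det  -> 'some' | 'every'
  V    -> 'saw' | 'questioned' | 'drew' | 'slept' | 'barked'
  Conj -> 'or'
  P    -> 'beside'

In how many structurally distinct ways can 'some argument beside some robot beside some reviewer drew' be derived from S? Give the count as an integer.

2

The two bracketings:
[S [NP [NP [Det some] [N argument]] [PP [P beside] [NP [NP [Det some] [N robot]] [PP [P beside] [NP [Det some] [N reviewer]]]]]] [VP [V drew]]]
[S [NP [NP [NP [Det some] [N argument]] [PP [P beside] [NP [Det some] [N robot]]]] [PP [P beside] [NP [Det some] [N reviewer]]]] [VP [V drew]]]
The trees differ in how a recursive rule is bracketed over the same span.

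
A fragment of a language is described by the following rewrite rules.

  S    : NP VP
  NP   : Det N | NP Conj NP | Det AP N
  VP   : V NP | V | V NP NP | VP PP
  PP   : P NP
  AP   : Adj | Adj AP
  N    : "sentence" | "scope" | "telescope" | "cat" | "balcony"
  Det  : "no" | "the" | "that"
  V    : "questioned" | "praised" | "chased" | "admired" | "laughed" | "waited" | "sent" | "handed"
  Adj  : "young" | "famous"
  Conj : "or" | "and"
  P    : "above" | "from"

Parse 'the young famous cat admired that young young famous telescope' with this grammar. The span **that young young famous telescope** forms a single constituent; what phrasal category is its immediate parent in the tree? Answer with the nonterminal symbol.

S
  NP
    Det: the
    AP
      Adj: young
      AP
        Adj: famous
    N: cat
  VP
    V: admired
    NP
      Det: that
      AP
        Adj: young
        AP
          Adj: young
          AP
            Adj: famous
      N: telescope
The span 'that young young famous telescope' is the NP node built by NP → Det AP N.
Its mother is the VP built by VP → V NP.

VP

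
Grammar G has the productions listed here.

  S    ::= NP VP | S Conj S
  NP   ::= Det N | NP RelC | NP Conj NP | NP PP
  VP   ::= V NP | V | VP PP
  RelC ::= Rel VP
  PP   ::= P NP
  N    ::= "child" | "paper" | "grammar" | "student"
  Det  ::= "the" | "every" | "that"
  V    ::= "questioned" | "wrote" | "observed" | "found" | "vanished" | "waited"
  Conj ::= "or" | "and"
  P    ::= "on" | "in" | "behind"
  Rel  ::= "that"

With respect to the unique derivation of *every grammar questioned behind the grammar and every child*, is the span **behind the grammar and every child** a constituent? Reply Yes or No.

[S [NP [Det every] [N grammar]] [VP [VP [V questioned]] [PP [P behind] [NP [NP [Det the] [N grammar]] [Conj and] [NP [Det every] [N child]]]]]]
The words 'behind the grammar and every child' are exhaustively dominated by a single PP node (built by PP → P NP), so they form a constituent.

Yes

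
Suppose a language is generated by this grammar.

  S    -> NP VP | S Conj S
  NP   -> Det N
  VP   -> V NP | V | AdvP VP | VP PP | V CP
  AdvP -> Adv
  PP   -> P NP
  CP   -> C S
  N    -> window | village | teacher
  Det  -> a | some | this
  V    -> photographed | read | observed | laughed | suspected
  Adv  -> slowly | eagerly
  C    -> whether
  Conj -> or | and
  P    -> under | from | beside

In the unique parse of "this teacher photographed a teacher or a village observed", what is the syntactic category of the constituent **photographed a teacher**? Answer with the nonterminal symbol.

[S [S [NP [Det this] [N teacher]] [VP [V photographed] [NP [Det a] [N teacher]]]] [Conj or] [S [NP [Det a] [N village]] [VP [V observed]]]]
The span 'photographed a teacher' is the VP node built by VP → V NP.

VP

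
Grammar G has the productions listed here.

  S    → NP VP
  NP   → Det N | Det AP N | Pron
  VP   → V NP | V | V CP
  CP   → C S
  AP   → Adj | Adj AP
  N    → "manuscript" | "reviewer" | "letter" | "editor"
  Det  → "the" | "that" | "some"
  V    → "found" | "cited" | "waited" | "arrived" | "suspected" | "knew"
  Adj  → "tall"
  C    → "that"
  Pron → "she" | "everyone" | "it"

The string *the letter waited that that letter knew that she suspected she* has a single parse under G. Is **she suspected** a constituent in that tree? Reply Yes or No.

No

[S [NP [Det the] [N letter]] [VP [V waited] [CP [C that] [S [NP [Det that] [N letter]] [VP [V knew] [CP [C that] [S [NP [Pron she]] [VP [V suspected] [NP [Pron she]]]]]]]]]]
The smallest constituent containing 'she suspected' is the S spanning 'she suspected she'; no single node in the tree dominates exactly the given words.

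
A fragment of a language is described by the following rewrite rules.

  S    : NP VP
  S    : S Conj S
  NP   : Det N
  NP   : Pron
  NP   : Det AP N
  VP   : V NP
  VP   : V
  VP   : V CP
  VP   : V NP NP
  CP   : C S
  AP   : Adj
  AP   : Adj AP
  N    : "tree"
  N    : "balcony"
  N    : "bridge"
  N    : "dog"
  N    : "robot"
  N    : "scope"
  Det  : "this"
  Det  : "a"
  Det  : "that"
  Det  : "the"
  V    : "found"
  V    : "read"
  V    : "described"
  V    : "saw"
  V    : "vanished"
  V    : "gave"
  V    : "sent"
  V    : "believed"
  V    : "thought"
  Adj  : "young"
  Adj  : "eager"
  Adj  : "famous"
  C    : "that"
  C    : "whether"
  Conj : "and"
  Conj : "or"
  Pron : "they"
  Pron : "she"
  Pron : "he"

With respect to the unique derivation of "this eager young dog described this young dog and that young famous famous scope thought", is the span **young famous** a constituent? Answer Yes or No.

No

[S [S [NP [Det this] [AP [Adj eager] [AP [Adj young]]] [N dog]] [VP [V described] [NP [Det this] [AP [Adj young]] [N dog]]]] [Conj and] [S [NP [Det that] [AP [Adj young] [AP [Adj famous] [AP [Adj famous]]]] [N scope]] [VP [V thought]]]]
The smallest constituent containing 'young famous' is the AP spanning 'young famous famous'; no single node in the tree dominates exactly the given words.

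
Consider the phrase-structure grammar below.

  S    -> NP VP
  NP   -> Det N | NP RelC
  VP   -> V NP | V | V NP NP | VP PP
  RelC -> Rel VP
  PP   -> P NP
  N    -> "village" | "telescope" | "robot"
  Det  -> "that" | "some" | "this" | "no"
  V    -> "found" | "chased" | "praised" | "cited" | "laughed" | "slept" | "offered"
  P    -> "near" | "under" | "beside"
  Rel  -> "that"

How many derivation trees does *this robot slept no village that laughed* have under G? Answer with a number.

[S [NP [Det this] [N robot]] [VP [V slept] [NP [NP [Det no] [N village]] [RelC [Rel that] [VP [V laughed]]]]]]
No rule offers an alternative attachment or grouping for any span, so this is the only derivation.

1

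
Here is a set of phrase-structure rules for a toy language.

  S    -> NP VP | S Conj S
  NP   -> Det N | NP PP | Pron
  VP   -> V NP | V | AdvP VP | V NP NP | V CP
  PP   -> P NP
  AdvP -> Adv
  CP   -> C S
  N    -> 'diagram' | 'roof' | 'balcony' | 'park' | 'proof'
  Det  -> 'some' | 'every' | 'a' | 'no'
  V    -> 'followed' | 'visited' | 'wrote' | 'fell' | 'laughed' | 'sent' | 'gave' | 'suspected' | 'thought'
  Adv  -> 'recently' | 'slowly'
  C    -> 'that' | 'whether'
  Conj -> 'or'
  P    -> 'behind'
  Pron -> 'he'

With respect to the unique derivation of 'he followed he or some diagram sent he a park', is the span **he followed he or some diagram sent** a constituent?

No

[S [S [NP [Pron he]] [VP [V followed] [NP [Pron he]]]] [Conj or] [S [NP [Det some] [N diagram]] [VP [V sent] [NP [Pron he]] [NP [Det a] [N park]]]]]
The smallest constituent containing 'he followed he or some diagram sent' is the S spanning 'he followed he or some diagram sent he a park'; no single node in the tree dominates exactly the given words.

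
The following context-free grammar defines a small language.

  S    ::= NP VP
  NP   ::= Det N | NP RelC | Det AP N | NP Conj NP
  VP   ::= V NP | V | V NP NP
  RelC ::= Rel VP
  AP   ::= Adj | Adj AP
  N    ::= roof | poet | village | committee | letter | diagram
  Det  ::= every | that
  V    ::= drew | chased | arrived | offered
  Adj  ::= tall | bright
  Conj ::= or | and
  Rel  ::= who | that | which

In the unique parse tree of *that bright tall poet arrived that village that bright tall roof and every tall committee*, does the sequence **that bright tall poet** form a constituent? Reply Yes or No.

[S [NP [Det that] [AP [Adj bright] [AP [Adj tall]]] [N poet]] [VP [V arrived] [NP [Det that] [N village]] [NP [NP [Det that] [AP [Adj bright] [AP [Adj tall]]] [N roof]] [Conj and] [NP [Det every] [AP [Adj tall]] [N committee]]]]]
The words 'that bright tall poet' are exhaustively dominated by a single NP node (built by NP → Det AP N), so they form a constituent.

Yes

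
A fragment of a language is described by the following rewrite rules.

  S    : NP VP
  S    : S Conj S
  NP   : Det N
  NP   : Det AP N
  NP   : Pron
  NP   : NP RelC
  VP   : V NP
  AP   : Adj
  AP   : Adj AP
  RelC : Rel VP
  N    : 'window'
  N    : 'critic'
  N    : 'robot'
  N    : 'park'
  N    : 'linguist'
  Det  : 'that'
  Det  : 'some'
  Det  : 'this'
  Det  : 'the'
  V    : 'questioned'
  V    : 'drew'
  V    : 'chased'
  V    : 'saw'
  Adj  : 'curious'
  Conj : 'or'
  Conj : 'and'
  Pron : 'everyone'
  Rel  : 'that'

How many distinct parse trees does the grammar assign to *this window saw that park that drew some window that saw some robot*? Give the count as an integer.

2

The two bracketings:
[S [NP [Det this] [N window]] [VP [V saw] [NP [NP [Det that] [N park]] [RelC [Rel that] [VP [V drew] [NP [NP [Det some] [N window]] [RelC [Rel that] [VP [V saw] [NP [Det some] [N robot]]]]]]]]]]
[S [NP [Det this] [N window]] [VP [V saw] [NP [NP [NP [Det that] [N park]] [RelC [Rel that] [VP [V drew] [NP [Det some] [N window]]]]] [RelC [Rel that] [VP [V saw] [NP [Det some] [N robot]]]]]]]
The trees differ in how a recursive rule is bracketed over the same span.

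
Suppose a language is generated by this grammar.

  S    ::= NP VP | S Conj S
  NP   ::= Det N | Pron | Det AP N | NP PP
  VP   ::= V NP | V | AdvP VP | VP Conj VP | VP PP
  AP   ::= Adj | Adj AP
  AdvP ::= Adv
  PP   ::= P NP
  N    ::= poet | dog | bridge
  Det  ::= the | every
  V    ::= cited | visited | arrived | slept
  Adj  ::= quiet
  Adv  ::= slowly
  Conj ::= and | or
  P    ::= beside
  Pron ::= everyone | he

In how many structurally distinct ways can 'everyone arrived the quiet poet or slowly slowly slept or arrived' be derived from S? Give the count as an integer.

4

Two of the 4 distinct bracketings:
[S [NP [Pron everyone]] [VP [VP [V arrived] [NP [Det the] [AP [Adj quiet]] [N poet]]] [Conj or] [VP [AdvP [Adv slowly]] [VP [AdvP [Adv slowly]] [VP [VP [V slept]] [Conj or] [VP [V arrived]]]]]]]
[S [NP [Pron everyone]] [VP [VP [V arrived] [NP [Det the] [AP [Adj quiet]] [N poet]]] [Conj or] [VP [AdvP [Adv slowly]] [VP [VP [AdvP [Adv slowly]] [VP [V slept]]] [Conj or] [VP [V arrived]]]]]]
The trees differ in how a recursive rule is bracketed over the same span.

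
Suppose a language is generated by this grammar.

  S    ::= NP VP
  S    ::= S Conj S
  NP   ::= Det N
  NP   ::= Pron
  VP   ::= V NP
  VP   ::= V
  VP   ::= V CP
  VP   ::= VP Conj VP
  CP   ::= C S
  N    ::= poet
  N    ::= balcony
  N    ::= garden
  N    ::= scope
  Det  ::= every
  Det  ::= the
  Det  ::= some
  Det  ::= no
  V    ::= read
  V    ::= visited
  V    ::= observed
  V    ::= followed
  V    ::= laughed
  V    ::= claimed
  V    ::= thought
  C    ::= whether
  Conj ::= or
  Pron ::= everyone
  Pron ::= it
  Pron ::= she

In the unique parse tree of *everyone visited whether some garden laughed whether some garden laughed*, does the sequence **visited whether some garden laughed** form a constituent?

No

[S [NP [Pron everyone]] [VP [V visited] [CP [C whether] [S [NP [Det some] [N garden]] [VP [V laughed] [CP [C whether] [S [NP [Det some] [N garden]] [VP [V laughed]]]]]]]]]
The smallest constituent containing 'visited whether some garden laughed' is the VP spanning 'visited whether some garden laughed whether some garden laughed'; no single node in the tree dominates exactly the given words.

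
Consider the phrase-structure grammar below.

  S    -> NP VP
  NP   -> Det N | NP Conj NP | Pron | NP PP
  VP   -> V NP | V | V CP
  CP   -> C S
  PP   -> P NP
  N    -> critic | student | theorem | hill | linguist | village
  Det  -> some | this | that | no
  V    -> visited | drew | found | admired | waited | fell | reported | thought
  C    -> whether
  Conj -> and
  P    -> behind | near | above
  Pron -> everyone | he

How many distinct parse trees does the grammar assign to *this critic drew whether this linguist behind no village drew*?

[S [NP [Det this] [N critic]] [VP [V drew] [CP [C whether] [S [NP [NP [Det this] [N linguist]] [PP [P behind] [NP [Det no] [N village]]]] [VP [V drew]]]]]]
No rule offers an alternative attachment or grouping for any span, so this is the only derivation.

1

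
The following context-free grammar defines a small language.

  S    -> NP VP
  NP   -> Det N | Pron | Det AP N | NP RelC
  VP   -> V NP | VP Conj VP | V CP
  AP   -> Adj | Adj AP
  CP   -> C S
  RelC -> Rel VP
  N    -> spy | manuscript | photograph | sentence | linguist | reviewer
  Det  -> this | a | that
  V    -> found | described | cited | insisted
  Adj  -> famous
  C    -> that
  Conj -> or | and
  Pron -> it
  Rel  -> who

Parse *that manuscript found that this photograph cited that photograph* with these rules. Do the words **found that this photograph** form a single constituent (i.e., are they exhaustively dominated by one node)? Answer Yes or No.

No

[S [NP [Det that] [N manuscript]] [VP [V found] [CP [C that] [S [NP [Det this] [N photograph]] [VP [V cited] [NP [Det that] [N photograph]]]]]]]
The smallest constituent containing 'found that this photograph' is the VP spanning 'found that this photograph cited that photograph'; no single node in the tree dominates exactly the given words.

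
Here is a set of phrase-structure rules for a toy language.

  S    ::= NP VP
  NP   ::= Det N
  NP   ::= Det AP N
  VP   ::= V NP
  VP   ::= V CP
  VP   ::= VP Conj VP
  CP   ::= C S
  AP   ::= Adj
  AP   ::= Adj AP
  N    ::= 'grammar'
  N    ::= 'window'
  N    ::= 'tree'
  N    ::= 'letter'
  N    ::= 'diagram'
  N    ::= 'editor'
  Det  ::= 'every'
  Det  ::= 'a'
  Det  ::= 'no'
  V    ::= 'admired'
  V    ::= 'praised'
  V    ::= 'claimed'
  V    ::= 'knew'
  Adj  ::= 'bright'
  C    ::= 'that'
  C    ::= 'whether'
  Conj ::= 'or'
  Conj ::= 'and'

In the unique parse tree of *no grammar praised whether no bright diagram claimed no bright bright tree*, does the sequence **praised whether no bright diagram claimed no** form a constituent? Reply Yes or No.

No

[S [NP [Det no] [N grammar]] [VP [V praised] [CP [C whether] [S [NP [Det no] [AP [Adj bright]] [N diagram]] [VP [V claimed] [NP [Det no] [AP [Adj bright] [AP [Adj bright]]] [N tree]]]]]]]
The smallest constituent containing 'praised whether no bright diagram claimed no' is the VP spanning 'praised whether no bright diagram claimed no bright bright tree'; no single node in the tree dominates exactly the given words.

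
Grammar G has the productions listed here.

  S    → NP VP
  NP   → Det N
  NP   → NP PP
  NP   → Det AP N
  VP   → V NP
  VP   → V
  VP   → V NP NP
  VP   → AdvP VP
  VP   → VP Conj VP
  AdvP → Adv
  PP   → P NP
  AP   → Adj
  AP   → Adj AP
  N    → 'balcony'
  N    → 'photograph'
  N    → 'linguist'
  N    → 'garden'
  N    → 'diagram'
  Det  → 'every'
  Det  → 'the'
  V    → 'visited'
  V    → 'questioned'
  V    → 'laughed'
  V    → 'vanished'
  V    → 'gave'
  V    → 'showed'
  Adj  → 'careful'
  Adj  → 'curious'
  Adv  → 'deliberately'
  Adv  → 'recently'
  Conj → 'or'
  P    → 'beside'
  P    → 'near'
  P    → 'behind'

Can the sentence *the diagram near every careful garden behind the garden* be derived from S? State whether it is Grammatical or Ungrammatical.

For S → NP VP, every NP-prefix leaves a non-VP remainder: after 'the diagram' the remainder is not a VP; after 'the diagram near every careful garden' the remainder is not a VP.

Ungrammatical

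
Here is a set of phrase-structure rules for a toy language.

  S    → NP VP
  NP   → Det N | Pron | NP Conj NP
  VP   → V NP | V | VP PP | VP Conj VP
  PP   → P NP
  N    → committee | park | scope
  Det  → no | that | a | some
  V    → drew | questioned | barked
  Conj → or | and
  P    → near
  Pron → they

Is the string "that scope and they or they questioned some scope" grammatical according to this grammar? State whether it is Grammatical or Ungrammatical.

Grammatical

S
  NP
    NP
      Det: that
      N: scope
    Conj: and
    NP
      NP
        Pron: they
      Conj: or
      NP
        Pron: they
  VP
    V: questioned
    NP
      Det: some
      N: scope
The bracketing above is licensed at every node by one of the given productions, with S at the root.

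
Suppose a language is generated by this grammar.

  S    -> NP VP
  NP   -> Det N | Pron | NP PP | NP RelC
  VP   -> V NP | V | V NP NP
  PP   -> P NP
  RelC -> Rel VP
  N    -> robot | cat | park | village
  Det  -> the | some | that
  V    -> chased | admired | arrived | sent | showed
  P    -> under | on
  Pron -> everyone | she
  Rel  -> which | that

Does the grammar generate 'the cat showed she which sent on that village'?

Grammatical

[S [NP [Det the] [N cat]] [VP [V showed] [NP [NP [NP [Pron she]] [RelC [Rel which] [VP [V sent]]]] [PP [P on] [NP [Det that] [N village]]]]]]
Every word is introduced by a lexical rule and the phrasal rules combine the resulting categories into a single S.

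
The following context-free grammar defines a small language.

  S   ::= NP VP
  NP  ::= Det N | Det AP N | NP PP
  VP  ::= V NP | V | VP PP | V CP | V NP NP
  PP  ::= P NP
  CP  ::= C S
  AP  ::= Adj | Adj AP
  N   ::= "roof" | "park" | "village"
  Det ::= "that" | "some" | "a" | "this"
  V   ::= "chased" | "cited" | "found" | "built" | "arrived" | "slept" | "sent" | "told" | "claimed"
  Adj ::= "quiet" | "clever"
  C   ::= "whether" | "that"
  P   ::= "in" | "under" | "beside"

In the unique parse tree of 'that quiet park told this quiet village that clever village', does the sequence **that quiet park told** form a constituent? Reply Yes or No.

[S [NP [Det that] [AP [Adj quiet]] [N park]] [VP [V told] [NP [Det this] [AP [Adj quiet]] [N village]] [NP [Det that] [AP [Adj clever]] [N village]]]]
The smallest constituent containing 'that quiet park told' is the S spanning 'that quiet park told this quiet village that clever village'; no single node in the tree dominates exactly the given words.

No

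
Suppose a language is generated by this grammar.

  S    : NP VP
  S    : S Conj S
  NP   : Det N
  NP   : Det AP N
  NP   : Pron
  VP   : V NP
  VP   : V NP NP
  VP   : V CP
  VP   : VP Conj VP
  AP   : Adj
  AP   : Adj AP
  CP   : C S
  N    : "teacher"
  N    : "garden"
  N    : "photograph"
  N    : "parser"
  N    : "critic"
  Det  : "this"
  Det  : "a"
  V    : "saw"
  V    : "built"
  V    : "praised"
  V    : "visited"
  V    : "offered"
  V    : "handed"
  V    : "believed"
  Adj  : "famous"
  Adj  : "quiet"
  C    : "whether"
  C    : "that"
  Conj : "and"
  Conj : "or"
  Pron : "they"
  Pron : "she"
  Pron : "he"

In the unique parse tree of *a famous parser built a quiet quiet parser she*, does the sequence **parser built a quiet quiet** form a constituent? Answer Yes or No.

[S [NP [Det a] [AP [Adj famous]] [N parser]] [VP [V built] [NP [Det a] [AP [Adj quiet] [AP [Adj quiet]]] [N parser]] [NP [Pron she]]]]
The smallest constituent containing 'parser built a quiet quiet' is the S spanning 'a famous parser built a quiet quiet parser she'; no single node in the tree dominates exactly the given words.

No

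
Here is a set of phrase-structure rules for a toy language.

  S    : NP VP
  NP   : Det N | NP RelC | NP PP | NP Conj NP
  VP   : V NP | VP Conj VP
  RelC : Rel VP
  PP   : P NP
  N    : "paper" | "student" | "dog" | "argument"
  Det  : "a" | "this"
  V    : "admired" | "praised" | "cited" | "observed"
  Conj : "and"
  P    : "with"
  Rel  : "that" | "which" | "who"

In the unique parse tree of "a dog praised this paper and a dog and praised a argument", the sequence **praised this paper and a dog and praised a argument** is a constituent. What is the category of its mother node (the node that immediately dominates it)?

S

S
  NP
    Det: a
    N: dog
  VP
    VP
      V: praised
      NP
        NP
          Det: this
          N: paper
        Conj: and
        NP
          Det: a
          N: dog
    Conj: and
    VP
      V: praised
      NP
        Det: a
        N: argument
The span 'praised this paper and a dog and praised a argument' is the VP node built by VP → VP Conj VP.
Its mother is the S built by S → NP VP.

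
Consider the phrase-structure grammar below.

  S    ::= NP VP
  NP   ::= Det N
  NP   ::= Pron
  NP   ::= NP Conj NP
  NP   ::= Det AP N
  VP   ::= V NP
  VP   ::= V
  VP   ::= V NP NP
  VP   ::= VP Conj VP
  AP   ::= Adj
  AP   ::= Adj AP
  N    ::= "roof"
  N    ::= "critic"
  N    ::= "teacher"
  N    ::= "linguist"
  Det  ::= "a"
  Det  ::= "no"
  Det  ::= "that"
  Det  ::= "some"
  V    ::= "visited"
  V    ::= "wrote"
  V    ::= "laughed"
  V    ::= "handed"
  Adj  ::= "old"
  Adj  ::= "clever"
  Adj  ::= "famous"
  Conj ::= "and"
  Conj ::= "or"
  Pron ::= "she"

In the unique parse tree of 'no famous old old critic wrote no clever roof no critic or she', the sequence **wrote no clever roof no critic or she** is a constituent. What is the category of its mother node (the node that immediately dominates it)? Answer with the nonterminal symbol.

S

S
  NP
    Det: no
    AP
      Adj: famous
      AP
        Adj: old
        AP
          Adj: old
    N: critic
  VP
    V: wrote
    NP
      Det: no
      AP
        Adj: clever
      N: roof
    NP
      NP
        Det: no
        N: critic
      Conj: or
      NP
        Pron: she
The span 'wrote no clever roof no critic or she' is the VP node built by VP → V NP NP.
Its mother is the S built by S → NP VP.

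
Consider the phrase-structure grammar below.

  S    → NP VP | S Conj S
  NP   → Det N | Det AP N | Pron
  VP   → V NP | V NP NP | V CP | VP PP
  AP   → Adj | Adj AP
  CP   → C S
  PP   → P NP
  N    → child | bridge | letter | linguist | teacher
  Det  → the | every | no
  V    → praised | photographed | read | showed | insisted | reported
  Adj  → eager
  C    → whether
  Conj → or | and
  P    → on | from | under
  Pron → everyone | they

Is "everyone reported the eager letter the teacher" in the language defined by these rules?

S
  NP
    Pron: everyone
  VP
    V: reported
    NP
      Det: the
      AP
        Adj: eager
      N: letter
    NP
      Det: the
      N: teacher
The bracketing above is licensed at every node by one of the given productions, with S at the root.

Grammatical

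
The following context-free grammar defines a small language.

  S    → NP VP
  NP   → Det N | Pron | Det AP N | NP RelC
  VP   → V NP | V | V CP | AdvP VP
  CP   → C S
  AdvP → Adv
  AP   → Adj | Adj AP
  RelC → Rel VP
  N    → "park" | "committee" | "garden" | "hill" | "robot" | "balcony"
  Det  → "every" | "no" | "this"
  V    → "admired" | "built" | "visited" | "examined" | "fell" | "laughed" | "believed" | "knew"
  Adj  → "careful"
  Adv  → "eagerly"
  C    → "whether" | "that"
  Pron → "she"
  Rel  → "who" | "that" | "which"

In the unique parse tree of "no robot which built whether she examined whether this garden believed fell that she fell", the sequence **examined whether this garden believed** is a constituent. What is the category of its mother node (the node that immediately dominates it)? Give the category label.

[S [NP [NP [Det no] [N robot]] [RelC [Rel which] [VP [V built] [CP [C whether] [S [NP [Pron she]] [VP [V examined] [CP [C whether] [S [NP [Det this] [N garden]] [VP [V believed]]]]]]]]]] [VP [V fell] [CP [C that] [S [NP [Pron she]] [VP [V fell]]]]]]
The span 'examined whether this garden believed' is the VP node built by VP → V CP.
Its mother is the S built by S → NP VP.

S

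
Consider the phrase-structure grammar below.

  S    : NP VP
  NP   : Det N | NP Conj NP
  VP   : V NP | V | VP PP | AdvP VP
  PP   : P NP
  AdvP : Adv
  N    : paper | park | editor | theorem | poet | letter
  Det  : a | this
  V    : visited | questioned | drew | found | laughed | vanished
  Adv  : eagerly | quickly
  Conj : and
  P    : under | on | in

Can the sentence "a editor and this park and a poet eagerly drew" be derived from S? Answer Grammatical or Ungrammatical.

Grammatical

[S [NP [NP [Det a] [N editor]] [Conj and] [NP [NP [Det this] [N park]] [Conj and] [NP [Det a] [N poet]]]] [VP [AdvP [Adv eagerly]] [VP [V drew]]]]
Every word is introduced by a lexical rule and the phrasal rules combine the resulting categories into a single S.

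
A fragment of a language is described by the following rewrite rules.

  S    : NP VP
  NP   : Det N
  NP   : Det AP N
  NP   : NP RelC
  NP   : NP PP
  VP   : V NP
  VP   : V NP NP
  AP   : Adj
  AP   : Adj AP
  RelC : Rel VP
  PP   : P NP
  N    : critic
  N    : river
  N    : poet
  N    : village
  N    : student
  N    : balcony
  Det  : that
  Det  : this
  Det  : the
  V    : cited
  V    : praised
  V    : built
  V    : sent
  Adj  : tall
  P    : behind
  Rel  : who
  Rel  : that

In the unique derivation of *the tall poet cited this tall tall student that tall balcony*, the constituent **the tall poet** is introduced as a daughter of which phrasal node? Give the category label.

[S [NP [Det the] [AP [Adj tall]] [N poet]] [VP [V cited] [NP [Det this] [AP [Adj tall] [AP [Adj tall]]] [N student]] [NP [Det that] [AP [Adj tall]] [N balcony]]]]
The span 'the tall poet' is the NP node built by NP → Det AP N.
Its mother is the S built by S → NP VP.

S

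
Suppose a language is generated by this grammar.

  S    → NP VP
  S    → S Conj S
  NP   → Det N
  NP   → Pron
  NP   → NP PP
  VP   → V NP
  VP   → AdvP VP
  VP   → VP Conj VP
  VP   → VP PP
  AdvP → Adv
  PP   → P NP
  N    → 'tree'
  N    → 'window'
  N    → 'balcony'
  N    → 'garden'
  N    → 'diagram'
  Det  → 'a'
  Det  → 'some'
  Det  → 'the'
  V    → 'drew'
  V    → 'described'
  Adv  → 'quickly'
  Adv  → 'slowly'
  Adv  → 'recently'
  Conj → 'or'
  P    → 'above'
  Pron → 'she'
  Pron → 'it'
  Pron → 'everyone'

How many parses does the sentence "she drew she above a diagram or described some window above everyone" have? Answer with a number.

6

Two of the 6 distinct bracketings:
[S [NP [Pron she]] [VP [VP [V drew] [NP [NP [Pron she]] [PP [P above] [NP [Det a] [N diagram]]]]] [Conj or] [VP [V described] [NP [NP [Det some] [N window]] [PP [P above] [NP [Pron everyone]]]]]]]
[S [NP [Pron she]] [VP [VP [V drew] [NP [NP [Pron she]] [PP [P above] [NP [Det a] [N diagram]]]]] [Conj or] [VP [VP [V described] [NP [Det some] [N window]]] [PP [P above] [NP [Pron everyone]]]]]]
The difference turns on whether VP → VP PP is used at the relevant span, versus an alternative expansion of VP.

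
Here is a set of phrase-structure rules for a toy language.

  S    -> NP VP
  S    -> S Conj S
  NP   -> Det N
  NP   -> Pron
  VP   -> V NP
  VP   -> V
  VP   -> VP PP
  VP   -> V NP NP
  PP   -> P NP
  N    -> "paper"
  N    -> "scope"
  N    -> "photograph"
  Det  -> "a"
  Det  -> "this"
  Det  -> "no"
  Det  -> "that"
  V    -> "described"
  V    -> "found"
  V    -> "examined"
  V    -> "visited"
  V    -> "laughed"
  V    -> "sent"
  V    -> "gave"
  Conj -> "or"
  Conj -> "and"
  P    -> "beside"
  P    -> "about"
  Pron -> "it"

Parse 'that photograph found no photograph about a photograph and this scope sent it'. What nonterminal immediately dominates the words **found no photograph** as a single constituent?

VP

S
  S
    NP
      Det: that
      N: photograph
    VP
      VP
        V: found
        NP
          Det: no
          N: photograph
      PP
        P: about
        NP
          Det: a
          N: photograph
  Conj: and
  S
    NP
      Det: this
      N: scope
    VP
      V: sent
      NP
        Pron: it
The span 'found no photograph' is the VP node built by VP → V NP.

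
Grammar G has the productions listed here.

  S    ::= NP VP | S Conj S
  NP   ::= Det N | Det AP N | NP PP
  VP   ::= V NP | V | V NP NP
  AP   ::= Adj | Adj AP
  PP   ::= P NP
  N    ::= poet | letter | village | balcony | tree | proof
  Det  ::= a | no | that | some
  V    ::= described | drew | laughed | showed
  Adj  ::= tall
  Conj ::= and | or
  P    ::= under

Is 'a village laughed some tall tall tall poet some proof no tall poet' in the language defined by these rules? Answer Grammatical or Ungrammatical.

For S → NP VP, the only prefix that parses as NP is 'a village', but the remainder 'laughed some tall tall tall poet some proof no tall poet' is not a VP under these rules. The alternative S rule S → S Conj S likewise has no satisfying split.

Ungrammatical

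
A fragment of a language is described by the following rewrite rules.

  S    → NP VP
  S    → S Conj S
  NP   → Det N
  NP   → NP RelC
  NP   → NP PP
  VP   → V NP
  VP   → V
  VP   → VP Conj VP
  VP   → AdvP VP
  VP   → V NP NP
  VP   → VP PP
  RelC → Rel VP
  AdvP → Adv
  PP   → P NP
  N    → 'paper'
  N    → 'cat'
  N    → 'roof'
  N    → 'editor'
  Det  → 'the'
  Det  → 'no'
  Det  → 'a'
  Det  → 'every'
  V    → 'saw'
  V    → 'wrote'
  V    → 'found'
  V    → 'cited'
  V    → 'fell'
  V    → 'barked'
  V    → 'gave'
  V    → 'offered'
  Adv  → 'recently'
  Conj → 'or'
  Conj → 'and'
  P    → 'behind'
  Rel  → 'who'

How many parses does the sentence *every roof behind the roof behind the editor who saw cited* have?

Two of the 5 distinct bracketings:
[S [NP [NP [NP [Det every] [N roof]] [PP [P behind] [NP [NP [Det the] [N roof]] [PP [P behind] [NP [Det the] [N editor]]]]]] [RelC [Rel who] [VP [V saw]]]] [VP [V cited]]]
[S [NP [NP [NP [NP [Det every] [N roof]] [PP [P behind] [NP [Det the] [N roof]]]] [PP [P behind] [NP [Det the] [N editor]]]] [RelC [Rel who] [VP [V saw]]]] [VP [V cited]]]
The trees differ in how a recursive rule is bracketed over the same span.

5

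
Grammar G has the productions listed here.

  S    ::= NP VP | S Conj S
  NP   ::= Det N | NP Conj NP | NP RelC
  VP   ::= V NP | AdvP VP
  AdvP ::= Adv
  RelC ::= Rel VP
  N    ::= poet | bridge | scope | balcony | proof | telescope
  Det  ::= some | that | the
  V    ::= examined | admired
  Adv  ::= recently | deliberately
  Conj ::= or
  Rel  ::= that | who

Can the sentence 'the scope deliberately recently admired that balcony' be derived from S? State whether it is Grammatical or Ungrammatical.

S
  NP
    Det: the
    N: scope
  VP
    AdvP
      Adv: deliberately
    VP
      AdvP
        Adv: recently
      VP
        V: admired
        NP
          Det: that
          N: balcony
Every word is introduced by a lexical rule and the phrasal rules combine the resulting categories into a single S.

Grammatical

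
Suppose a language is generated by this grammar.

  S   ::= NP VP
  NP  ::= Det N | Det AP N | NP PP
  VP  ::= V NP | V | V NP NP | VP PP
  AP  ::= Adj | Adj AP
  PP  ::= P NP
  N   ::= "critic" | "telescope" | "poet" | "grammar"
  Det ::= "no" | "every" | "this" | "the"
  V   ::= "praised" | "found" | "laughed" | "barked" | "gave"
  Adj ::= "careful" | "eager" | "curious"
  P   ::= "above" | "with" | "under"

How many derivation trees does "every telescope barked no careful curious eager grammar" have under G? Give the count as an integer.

[S [NP [Det every] [N telescope]] [VP [V barked] [NP [Det no] [AP [Adj careful] [AP [Adj curious] [AP [Adj eager]]]] [N grammar]]]]
No rule offers an alternative attachment or grouping for any span, so this is the only derivation.

1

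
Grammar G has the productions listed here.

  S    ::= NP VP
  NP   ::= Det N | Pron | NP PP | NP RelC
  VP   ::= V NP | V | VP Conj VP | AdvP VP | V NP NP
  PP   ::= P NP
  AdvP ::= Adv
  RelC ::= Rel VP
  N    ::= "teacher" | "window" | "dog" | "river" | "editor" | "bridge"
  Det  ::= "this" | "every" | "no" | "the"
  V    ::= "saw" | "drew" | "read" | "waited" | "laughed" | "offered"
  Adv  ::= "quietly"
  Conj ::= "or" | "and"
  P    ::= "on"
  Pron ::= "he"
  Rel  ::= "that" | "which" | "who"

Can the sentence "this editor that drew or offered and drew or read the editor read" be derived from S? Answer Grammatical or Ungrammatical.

Grammatical

S
  NP
    NP
      Det: this
      N: editor
    RelC
      Rel: that
      VP
        VP
          V: drew
        Conj: or
        VP
          VP
            V: offered
          Conj: and
          VP
            VP
              V: drew
            Conj: or
            VP
              V: read
              NP
                Det: the
                N: editor
  VP
    V: read
Each bracket corresponds to one application of a listed rule, so the string is derivable from S.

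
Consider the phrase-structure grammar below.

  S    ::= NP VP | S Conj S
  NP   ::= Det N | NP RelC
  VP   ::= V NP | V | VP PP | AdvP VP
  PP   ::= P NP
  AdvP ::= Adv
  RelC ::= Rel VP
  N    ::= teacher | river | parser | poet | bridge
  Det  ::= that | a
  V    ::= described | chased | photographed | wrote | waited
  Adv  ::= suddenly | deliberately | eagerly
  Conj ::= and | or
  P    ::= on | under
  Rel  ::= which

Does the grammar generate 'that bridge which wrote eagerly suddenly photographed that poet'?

[S [NP [NP [Det that] [N bridge]] [RelC [Rel which] [VP [V wrote]]]] [VP [AdvP [Adv eagerly]] [VP [AdvP [Adv suddenly]] [VP [V photographed] [NP [Det that] [N poet]]]]]]
Each bracket corresponds to one application of a listed rule, so the string is derivable from S.

Grammatical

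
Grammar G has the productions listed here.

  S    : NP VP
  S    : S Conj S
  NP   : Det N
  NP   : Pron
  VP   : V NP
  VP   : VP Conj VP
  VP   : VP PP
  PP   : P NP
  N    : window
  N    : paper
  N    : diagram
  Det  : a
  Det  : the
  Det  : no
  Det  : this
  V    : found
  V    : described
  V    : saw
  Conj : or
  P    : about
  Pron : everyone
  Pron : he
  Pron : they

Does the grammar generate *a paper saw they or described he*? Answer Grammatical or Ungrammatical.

S
  NP
    Det: a
    N: paper
  VP
    VP
      V: saw
      NP
        Pron: they
    Conj: or
    VP
      V: described
      NP
        Pron: he
The bracketing above is licensed at every node by one of the given productions, with S at the root.

Grammatical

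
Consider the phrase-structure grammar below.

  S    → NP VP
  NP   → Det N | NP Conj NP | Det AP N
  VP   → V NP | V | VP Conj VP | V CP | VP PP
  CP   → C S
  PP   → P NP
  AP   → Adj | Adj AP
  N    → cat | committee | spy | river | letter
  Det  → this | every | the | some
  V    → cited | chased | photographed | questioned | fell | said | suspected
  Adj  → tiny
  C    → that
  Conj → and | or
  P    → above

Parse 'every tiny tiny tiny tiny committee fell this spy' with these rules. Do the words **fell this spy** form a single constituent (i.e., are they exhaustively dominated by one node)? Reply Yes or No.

Yes

[S [NP [Det every] [AP [Adj tiny] [AP [Adj tiny] [AP [Adj tiny] [AP [Adj tiny]]]]] [N committee]] [VP [V fell] [NP [Det this] [N spy]]]]
The words 'fell this spy' are exhaustively dominated by a single VP node (built by VP → V NP), so they form a constituent.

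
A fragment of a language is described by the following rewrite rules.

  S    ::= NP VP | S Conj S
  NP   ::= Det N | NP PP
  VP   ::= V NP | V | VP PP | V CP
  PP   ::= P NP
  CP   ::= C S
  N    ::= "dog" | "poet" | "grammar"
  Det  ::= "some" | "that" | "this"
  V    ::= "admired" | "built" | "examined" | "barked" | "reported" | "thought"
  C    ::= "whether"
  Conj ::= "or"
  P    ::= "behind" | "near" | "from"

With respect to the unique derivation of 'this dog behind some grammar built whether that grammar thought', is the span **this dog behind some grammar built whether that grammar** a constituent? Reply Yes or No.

No

[S [NP [NP [Det this] [N dog]] [PP [P behind] [NP [Det some] [N grammar]]]] [VP [V built] [CP [C whether] [S [NP [Det that] [N grammar]] [VP [V thought]]]]]]
The smallest constituent containing 'this dog behind some grammar built whether that grammar' is the S spanning 'this dog behind some grammar built whether that grammar thought'; no single node in the tree dominates exactly the given words.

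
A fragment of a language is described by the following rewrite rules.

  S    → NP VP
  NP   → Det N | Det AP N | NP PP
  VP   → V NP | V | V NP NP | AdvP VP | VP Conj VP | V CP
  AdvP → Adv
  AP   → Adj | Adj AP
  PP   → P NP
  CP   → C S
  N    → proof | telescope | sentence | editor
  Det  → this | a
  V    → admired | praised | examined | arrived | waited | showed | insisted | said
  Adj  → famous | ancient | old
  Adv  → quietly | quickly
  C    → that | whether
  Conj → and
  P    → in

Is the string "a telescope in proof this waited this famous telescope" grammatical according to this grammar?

Ungrammatical

A P word can never sit immediately before an N word in any string this grammar generates, so the substring 'in proof' rules out a derivation.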